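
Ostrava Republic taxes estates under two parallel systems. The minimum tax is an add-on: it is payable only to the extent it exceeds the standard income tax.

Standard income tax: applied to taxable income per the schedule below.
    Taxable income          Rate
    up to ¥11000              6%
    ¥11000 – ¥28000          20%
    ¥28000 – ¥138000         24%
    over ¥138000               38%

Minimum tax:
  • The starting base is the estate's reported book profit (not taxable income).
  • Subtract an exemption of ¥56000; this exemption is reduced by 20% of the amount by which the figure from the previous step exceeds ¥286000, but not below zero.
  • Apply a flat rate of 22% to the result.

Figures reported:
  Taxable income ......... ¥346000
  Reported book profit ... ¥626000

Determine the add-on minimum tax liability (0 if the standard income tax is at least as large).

¥28220

Minimum tax:
  Base (reported book profit): ¥626000
  Exemption: 20% × (¥626000 − ¥286000) = ¥68000 ≥ ¥56000, so the exemption is fully phased out
  Base: ¥626000 − ¥0 = ¥626000
  ¥626000 × 22% = ¥137720

Standard income tax:
  ¥11000 × 6% = ¥660
  ¥17000 × 20% = ¥3400
  ¥110000 × 24% = ¥26400
  ¥208000 × 38% = ¥79040
  → ¥109500

Excess of minimum tax over standard income tax: ¥137720 − ¥109500 = ¥28220.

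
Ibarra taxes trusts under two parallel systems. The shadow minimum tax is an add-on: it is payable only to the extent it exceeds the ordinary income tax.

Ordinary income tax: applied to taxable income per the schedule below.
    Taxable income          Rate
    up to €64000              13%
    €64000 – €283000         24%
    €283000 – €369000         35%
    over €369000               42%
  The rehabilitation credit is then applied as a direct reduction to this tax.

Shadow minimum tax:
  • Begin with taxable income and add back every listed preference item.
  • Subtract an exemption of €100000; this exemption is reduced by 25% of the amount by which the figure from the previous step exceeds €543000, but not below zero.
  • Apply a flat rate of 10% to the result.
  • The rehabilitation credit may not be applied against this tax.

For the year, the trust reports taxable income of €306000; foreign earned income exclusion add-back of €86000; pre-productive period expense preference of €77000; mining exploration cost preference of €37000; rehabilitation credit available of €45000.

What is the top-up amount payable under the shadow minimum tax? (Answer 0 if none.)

Shadow minimum tax:
  Adjusted income: €306000 + €86000 + €77000 + €37000 = €506000
  Exemption: €506000 ≤ €543000, so full €100000 applies
  Base: €506000 − €100000 = €406000
  €406000 × 10% = €40600

Ordinary income tax:
  €64000 × 13% = €8320
  €219000 × 24% = €52560
  €23000 × 35% = €8050
  → €68930
  Less rehabilitation credit €45000 → €23930

Excess of shadow minimum tax over ordinary income tax: €40600 − €23930 = €16670.

€16670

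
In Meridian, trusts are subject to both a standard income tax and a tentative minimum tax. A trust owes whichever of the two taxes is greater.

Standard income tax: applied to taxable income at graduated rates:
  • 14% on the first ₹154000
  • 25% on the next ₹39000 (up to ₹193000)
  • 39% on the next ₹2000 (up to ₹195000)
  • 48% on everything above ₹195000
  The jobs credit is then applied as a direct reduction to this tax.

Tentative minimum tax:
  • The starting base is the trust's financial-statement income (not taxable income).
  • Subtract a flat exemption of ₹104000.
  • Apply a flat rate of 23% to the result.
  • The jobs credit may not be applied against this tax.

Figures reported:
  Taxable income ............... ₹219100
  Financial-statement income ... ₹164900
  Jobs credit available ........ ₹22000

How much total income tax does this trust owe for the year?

₹21658

Standard income tax:
  ₹154000 × 14% = ₹21560
  ₹39000 × 25% = ₹9750
  ₹2000 × 39% = ₹780
  ₹24100 × 48% = ₹11568
  → ₹43658
  Less jobs credit ₹22000 → ₹21658

Tentative minimum tax:
  Base (financial-statement income): ₹164900
  Less exemption ₹104000 → base ₹60900
  ₹60900 × 23% = ₹14007

₹21658 > ₹14007, so the standard income tax governs.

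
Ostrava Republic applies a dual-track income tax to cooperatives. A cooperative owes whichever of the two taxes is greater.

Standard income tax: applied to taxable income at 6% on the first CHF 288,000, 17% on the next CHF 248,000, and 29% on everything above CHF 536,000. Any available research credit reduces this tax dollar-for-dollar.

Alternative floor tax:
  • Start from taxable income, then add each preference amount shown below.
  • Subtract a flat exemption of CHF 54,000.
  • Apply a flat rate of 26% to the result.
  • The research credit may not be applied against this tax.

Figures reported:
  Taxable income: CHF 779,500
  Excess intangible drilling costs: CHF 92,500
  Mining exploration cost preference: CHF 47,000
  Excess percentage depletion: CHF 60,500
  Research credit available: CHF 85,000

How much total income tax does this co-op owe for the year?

CHF 240,630

Alternative floor tax:
  Adjusted income: CHF 779,500 + CHF 92,500 + CHF 47,000 + CHF 60,500 = CHF 979,500
  Less exemption CHF 54,000 → base CHF 925,500
  CHF 925,500 × 26% = CHF 240,630

Standard income tax:
  CHF 288,000 × 6% = CHF 17,280
  CHF 248,000 × 17% = CHF 42,160
  CHF 243,500 × 29% = CHF 70,615
  → CHF 130,055
  Less research credit CHF 85,000 → CHF 45,055

CHF 240,630 > CHF 45,055, so the alternative floor tax is the binding amount.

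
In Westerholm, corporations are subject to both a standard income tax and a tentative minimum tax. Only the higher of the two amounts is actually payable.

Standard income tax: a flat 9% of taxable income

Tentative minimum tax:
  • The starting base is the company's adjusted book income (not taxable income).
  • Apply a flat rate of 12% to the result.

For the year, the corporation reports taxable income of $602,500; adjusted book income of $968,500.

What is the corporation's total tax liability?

$116,220

Standard income tax:
  $602,500 × 9% = $54,225

Tentative minimum tax:
  Base (adjusted book income): $968,500
  $968,500 × 12% = $116,220

$116,220 > $54,225, so the tentative minimum tax is the binding amount.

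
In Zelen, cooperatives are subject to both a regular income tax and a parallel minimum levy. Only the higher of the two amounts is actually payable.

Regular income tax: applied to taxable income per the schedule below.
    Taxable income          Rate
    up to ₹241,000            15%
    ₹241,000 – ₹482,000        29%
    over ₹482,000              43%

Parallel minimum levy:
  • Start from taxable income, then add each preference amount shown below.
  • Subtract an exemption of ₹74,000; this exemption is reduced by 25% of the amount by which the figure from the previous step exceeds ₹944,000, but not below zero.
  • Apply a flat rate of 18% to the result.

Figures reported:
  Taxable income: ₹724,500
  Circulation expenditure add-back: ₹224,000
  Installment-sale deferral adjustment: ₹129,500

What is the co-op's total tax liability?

Regular income tax:
  ₹241,000 × 15% = ₹36,150
  ₹241,000 × 29% = ₹69,890
  ₹242,500 × 43% = ₹104,275
  → ₹210,315

Parallel minimum levy:
  Adjusted income: ₹724,500 + ₹224,000 + ₹129,500 = ₹1,078,000
  Exemption: ₹74,000 − 25% × (₹1,078,000 − ₹944,000) = ₹74,000 − ₹33,500 = ₹40,500
  Base: ₹1,078,000 − ₹40,500 = ₹1,037,500
  ₹1,037,500 × 18% = ₹186,750

₹210,315 > ₹186,750, so the regular income tax governs.

₹210,315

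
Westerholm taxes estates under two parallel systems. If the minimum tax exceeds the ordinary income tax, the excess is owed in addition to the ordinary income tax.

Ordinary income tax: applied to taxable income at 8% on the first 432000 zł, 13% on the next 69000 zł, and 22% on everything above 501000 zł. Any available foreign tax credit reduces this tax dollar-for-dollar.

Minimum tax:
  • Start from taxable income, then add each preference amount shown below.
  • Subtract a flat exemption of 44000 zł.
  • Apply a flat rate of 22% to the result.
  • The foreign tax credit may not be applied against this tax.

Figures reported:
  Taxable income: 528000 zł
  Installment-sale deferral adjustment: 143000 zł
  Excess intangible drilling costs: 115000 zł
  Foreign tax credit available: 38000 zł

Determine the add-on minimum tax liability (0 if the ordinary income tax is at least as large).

Ordinary income tax:
  432000 zł × 8% = 34560 zł
  69000 zł × 13% = 8970 zł
  27000 zł × 22% = 5940 zł
  → 49470 zł
  Less foreign tax credit 38000 zł → 11470 zł

Minimum tax:
  Adjusted income: 528000 zł + 143000 zł + 115000 zł = 786000 zł
  Less exemption 44000 zł → base 742000 zł
  742000 zł × 22% = 163240 zł

Excess of minimum tax over ordinary income tax: 163240 zł − 11470 zł = 151770 zł.

151770 zł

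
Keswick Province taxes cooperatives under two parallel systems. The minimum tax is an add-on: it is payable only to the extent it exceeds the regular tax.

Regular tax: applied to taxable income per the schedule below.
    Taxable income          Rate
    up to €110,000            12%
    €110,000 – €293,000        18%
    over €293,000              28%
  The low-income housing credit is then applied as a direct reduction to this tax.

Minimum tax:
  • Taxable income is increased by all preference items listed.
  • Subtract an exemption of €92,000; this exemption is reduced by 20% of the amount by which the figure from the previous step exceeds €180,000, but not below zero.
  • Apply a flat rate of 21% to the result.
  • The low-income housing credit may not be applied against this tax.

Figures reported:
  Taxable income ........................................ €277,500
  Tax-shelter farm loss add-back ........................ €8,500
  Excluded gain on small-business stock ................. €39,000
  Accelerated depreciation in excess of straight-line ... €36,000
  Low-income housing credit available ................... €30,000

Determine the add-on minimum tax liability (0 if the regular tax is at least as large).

Minimum tax:
  Adjusted income: €277,500 + €8,500 + €39,000 + €36,000 = €361,000
  Exemption: €92,000 − 20% × (€361,000 − €180,000) = €92,000 − €36,200 = €55,800
  Base: €361,000 − €55,800 = €305,200
  €305,200 × 21% = €64,092

Regular tax:
  €110,000 × 12% = €13,200
  €167,500 × 18% = €30,150
  → €43,350
  Less low-income housing credit €30,000 → €13,350

Excess of minimum tax over regular tax: €64,092 − €13,350 = €50,742.

€50,742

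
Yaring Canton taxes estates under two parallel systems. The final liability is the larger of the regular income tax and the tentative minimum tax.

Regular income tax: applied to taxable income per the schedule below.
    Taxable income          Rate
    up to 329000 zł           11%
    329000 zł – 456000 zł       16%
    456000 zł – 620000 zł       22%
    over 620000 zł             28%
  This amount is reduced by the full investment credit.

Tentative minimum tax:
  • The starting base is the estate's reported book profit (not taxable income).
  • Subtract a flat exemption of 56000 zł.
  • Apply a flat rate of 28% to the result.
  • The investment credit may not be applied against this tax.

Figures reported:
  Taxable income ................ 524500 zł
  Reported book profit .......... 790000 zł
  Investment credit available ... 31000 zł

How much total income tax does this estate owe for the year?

Tentative minimum tax:
  Base (reported book profit): 790000 zł
  Less exemption 56000 zł → base 734000 zł
  734000 zł × 28% = 205520 zł

Regular income tax:
  329000 zł × 11% = 36190 zł
  127000 zł × 16% = 20320 zł
  68500 zł × 22% = 15070 zł
  → 71580 zł
  Less investment credit 31000 zł → 40580 zł

205520 zł > 40580 zł, so the tentative minimum tax is the binding amount.

205520 zł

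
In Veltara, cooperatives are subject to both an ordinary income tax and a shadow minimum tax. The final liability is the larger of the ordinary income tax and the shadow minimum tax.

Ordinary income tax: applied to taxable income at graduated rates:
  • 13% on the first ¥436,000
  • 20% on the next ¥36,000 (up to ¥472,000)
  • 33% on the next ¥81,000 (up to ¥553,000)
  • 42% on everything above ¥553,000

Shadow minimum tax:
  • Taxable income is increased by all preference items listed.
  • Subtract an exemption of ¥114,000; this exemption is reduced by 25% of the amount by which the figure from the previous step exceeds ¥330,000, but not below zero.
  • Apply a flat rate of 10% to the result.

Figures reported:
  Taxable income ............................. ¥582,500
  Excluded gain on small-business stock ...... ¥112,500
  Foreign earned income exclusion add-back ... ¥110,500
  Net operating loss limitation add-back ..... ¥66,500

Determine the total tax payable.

¥103,000

Ordinary income tax:
  ¥436,000 × 13% = ¥56,680
  ¥36,000 × 20% = ¥7,200
  ¥81,000 × 33% = ¥26,730
  ¥29,500 × 42% = ¥12,390
  → ¥103,000

Shadow minimum tax:
  Adjusted income: ¥582,500 + ¥112,500 + ¥110,500 + ¥66,500 = ¥872,000
  Exemption: 25% × (¥872,000 − ¥330,000) = ¥135,500 ≥ ¥114,000, so the exemption is fully phased out
  Base: ¥872,000 − ¥0 = ¥872,000
  ¥872,000 × 10% = ¥87,200

¥103,000 > ¥87,200, so the ordinary income tax governs.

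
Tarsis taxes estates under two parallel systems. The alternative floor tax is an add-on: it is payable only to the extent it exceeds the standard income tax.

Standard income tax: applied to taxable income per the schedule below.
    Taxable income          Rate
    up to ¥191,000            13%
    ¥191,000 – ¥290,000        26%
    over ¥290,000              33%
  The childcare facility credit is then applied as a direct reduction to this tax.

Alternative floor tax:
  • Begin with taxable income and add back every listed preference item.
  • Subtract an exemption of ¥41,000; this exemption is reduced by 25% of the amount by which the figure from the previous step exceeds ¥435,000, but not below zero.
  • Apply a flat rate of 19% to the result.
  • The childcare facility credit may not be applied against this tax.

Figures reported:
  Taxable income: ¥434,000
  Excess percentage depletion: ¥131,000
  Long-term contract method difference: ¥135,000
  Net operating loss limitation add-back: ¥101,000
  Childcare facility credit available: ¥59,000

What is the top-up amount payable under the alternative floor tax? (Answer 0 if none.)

Standard income tax:
  ¥191,000 × 13% = ¥24,830
  ¥99,000 × 26% = ¥25,740
  ¥144,000 × 33% = ¥47,520
  → ¥98,090
  Less childcare facility credit ¥59,000 → ¥39,090

Alternative floor tax:
  Adjusted income: ¥434,000 + ¥131,000 + ¥135,000 + ¥101,000 = ¥801,000
  Exemption: 25% × (¥801,000 − ¥435,000) = ¥91,500 ≥ ¥41,000, so the exemption is fully phased out
  Base: ¥801,000 − ¥0 = ¥801,000
  ¥801,000 × 19% = ¥152,190

Excess of alternative floor tax over standard income tax: ¥152,190 − ¥39,090 = ¥113,100.

¥113,100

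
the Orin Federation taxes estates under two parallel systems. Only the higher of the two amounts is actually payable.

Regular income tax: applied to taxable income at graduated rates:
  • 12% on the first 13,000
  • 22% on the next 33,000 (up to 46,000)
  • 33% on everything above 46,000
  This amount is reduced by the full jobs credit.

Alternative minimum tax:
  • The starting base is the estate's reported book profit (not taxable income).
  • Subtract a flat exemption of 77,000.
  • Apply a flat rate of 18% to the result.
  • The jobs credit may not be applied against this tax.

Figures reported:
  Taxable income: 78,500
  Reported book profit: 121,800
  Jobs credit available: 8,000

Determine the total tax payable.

Regular income tax:
  13,000 × 12% = 1,560
  33,000 × 22% = 7,260
  32,500 × 33% = 10,725
  → 19,545
  Less jobs credit 8,000 → 11,545

Alternative minimum tax:
  Base (reported book profit): 121,800
  Less exemption 77,000 → base 44,800
  44,800 × 18% = 8,064

11,545 > 8,064, so the regular income tax governs.

11,545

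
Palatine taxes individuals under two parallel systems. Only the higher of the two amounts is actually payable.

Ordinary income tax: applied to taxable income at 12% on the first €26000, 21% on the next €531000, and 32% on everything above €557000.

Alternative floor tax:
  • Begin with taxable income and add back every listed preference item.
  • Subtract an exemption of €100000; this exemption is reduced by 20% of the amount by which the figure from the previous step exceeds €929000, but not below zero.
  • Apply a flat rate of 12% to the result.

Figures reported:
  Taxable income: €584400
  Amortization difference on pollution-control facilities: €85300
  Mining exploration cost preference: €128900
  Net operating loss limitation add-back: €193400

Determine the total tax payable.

€123398

Ordinary income tax:
  €26000 × 12% = €3120
  €531000 × 21% = €111510
  €27400 × 32% = €8768
  → €123398

Alternative floor tax:
  Adjusted income: €584400 + €85300 + €128900 + €193400 = €992000
  Exemption: €100000 − 20% × (€992000 − €929000) = €100000 − €12600 = €87400
  Base: €992000 − €87400 = €904600
  €904600 × 12% = €108552

€123398 > €108552, so the ordinary income tax governs.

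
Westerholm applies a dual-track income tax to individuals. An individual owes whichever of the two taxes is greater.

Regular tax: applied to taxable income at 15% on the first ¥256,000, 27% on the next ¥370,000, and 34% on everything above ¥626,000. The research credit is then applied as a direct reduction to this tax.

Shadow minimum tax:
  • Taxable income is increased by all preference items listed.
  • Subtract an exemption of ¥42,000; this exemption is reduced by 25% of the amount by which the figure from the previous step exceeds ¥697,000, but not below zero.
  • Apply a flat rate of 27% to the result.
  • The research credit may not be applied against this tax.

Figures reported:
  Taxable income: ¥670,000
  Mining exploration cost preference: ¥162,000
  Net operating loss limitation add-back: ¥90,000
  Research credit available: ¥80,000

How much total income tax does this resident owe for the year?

¥248,940

Shadow minimum tax:
  Adjusted income: ¥670,000 + ¥162,000 + ¥90,000 = ¥922,000
  Exemption: 25% × (¥922,000 − ¥697,000) = ¥56,250 ≥ ¥42,000, so the exemption is fully phased out
  Base: ¥922,000 − ¥0 = ¥922,000
  ¥922,000 × 27% = ¥248,940

Regular tax:
  ¥256,000 × 15% = ¥38,400
  ¥370,000 × 27% = ¥99,900
  ¥44,000 × 34% = ¥14,960
  → ¥153,260
  Less research credit ¥80,000 → ¥73,260

¥248,940 > ¥73,260, so the shadow minimum tax is the binding amount.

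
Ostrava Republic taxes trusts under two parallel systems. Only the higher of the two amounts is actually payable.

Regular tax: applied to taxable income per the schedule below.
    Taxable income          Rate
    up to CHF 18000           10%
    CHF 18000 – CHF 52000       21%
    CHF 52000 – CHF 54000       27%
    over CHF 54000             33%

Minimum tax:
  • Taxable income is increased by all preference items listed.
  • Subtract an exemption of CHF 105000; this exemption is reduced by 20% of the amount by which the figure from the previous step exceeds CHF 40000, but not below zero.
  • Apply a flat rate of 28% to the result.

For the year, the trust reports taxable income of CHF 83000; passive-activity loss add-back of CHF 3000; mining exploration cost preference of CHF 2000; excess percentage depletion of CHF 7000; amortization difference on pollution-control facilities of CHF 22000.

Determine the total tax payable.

Regular tax:
  CHF 18000 × 10% = CHF 1800
  CHF 34000 × 21% = CHF 7140
  CHF 2000 × 27% = CHF 540
  CHF 29000 × 33% = CHF 9570
  → CHF 19050

Minimum tax:
  Adjusted income: CHF 83000 + CHF 3000 + CHF 2000 + CHF 7000 + CHF 22000 = CHF 117000
  Exemption: CHF 105000 − 20% × (CHF 117000 − CHF 40000) = CHF 105000 − CHF 15400 = CHF 89600
  Base: CHF 117000 − CHF 89600 = CHF 27400
  CHF 27400 × 28% = CHF 7672

CHF 19050 > CHF 7672, so the regular tax governs.

CHF 19050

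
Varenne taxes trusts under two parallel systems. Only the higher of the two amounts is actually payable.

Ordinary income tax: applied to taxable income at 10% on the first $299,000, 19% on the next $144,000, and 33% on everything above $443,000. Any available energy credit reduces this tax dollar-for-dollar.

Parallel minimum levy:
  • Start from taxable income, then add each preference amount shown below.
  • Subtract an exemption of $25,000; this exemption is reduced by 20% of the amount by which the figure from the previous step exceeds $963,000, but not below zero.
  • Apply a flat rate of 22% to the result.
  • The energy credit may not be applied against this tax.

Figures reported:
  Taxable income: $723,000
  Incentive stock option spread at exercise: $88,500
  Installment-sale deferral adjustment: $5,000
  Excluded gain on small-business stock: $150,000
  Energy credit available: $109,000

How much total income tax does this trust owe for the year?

Parallel minimum levy:
  Adjusted income: $723,000 + $88,500 + $5,000 + $150,000 = $966,500
  Exemption: $25,000 − 20% × ($966,500 − $963,000) = $25,000 − $700 = $24,300
  Base: $966,500 − $24,300 = $942,200
  $942,200 × 22% = $207,284

Ordinary income tax:
  $299,000 × 10% = $29,900
  $144,000 × 19% = $27,360
  $280,000 × 33% = $92,400
  → $149,660
  Less energy credit $109,000 → $40,660

$207,284 > $40,660, so the parallel minimum levy is the binding amount.

$207,284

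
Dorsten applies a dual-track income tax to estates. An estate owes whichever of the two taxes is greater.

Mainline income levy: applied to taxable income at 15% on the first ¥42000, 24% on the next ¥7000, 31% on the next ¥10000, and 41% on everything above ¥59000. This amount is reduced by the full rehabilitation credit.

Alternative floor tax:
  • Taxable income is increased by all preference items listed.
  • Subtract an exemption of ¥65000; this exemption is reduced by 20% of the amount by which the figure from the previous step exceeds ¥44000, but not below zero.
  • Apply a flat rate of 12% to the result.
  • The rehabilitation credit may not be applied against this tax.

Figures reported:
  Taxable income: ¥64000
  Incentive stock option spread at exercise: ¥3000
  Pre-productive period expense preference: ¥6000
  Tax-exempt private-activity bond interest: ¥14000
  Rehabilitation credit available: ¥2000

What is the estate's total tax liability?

Mainline income levy:
  ¥42000 × 15% = ¥6300
  ¥7000 × 24% = ¥1680
  ¥10000 × 31% = ¥3100
  ¥5000 × 41% = ¥2050
  → ¥13130
  Less rehabilitation credit ¥2000 → ¥11130

Alternative floor tax:
  Adjusted income: ¥64000 + ¥3000 + ¥6000 + ¥14000 = ¥87000
  Exemption: ¥65000 − 20% × (¥87000 − ¥44000) = ¥65000 − ¥8600 = ¥56400
  Base: ¥87000 − ¥56400 = ¥30600
  ¥30600 × 12% = ¥3672

¥11130 > ¥3672, so the mainline income levy governs.

¥11130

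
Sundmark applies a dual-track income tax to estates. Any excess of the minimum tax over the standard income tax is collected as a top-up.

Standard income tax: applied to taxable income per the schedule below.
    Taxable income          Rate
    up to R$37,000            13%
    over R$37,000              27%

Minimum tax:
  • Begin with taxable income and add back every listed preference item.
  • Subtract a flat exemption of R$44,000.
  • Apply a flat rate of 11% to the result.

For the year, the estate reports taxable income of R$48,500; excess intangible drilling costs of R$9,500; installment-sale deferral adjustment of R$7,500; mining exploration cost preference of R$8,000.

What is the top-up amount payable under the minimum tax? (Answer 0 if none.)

Minimum tax:
  Adjusted income: R$48,500 + R$9,500 + R$7,500 + R$8,000 = R$73,500
  Less exemption R$44,000 → base R$29,500
  R$29,500 × 11% = R$3,245

Standard income tax:
  R$37,000 × 13% = R$4,810
  R$11,500 × 27% = R$3,105
  → R$7,915

R$3,245 ≤ R$7,915, so no add-on is due.

R$0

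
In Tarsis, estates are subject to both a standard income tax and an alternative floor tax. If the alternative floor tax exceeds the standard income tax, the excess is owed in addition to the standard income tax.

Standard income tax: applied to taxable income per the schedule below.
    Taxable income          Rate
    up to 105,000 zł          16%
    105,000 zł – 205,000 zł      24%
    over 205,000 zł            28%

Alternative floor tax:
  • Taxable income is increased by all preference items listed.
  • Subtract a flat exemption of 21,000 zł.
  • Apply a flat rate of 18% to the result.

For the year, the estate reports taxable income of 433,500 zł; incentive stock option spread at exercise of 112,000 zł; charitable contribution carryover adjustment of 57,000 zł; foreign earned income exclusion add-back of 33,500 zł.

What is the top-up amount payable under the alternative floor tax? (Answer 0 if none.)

5,920 zł

Standard income tax:
  105,000 zł × 16% = 16,800 zł
  100,000 zł × 24% = 24,000 zł
  228,500 zł × 28% = 63,980 zł
  → 104,780 zł

Alternative floor tax:
  Adjusted income: 433,500 zł + 112,000 zł + 57,000 zł + 33,500 zł = 636,000 zł
  Less exemption 21,000 zł → base 615,000 zł
  615,000 zł × 18% = 110,700 zł

Excess of alternative floor tax over standard income tax: 110,700 zł − 104,780 zł = 5,920 zł.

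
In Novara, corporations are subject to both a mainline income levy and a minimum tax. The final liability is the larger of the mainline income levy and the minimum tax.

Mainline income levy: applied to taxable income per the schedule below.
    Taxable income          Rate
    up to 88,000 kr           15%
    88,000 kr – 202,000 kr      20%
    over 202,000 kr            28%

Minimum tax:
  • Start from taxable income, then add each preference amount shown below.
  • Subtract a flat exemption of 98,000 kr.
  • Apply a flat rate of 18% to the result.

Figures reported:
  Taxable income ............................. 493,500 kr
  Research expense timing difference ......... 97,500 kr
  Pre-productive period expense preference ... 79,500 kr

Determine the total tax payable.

Mainline income levy:
  88,000 kr × 15% = 13,200 kr
  114,000 kr × 20% = 22,800 kr
  291,500 kr × 28% = 81,620 kr
  → 117,620 kr

Minimum tax:
  Adjusted income: 493,500 kr + 97,500 kr + 79,500 kr = 670,500 kr
  Less exemption 98,000 kr → base 572,500 kr
  572,500 kr × 18% = 103,050 kr

117,620 kr > 103,050 kr, so the mainline income levy governs.

117,620 kr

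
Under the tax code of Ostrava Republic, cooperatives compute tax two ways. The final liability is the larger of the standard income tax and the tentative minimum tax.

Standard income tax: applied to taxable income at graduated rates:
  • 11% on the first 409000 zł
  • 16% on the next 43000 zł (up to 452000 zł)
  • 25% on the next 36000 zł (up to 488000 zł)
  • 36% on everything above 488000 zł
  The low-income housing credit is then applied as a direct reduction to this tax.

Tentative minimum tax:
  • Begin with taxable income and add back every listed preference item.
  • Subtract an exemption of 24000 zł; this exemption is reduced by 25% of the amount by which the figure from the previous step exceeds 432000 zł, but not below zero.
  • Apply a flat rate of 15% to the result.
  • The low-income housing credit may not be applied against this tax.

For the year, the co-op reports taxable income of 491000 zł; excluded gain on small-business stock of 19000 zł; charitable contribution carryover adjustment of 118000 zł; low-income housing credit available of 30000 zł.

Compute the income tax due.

94200 zł

Standard income tax:
  409000 zł × 11% = 44990 zł
  43000 zł × 16% = 6880 zł
  36000 zł × 25% = 9000 zł
  3000 zł × 36% = 1080 zł
  → 61950 zł
  Less low-income housing credit 30000 zł → 31950 zł

Tentative minimum tax:
  Adjusted income: 491000 zł + 19000 zł + 118000 zł = 628000 zł
  Exemption: 25% × (628000 zł − 432000 zł) = 49000 zł ≥ 24000 zł, so the exemption is fully phased out
  Base: 628000 zł − 0 zł = 628000 zł
  628000 zł × 15% = 94200 zł

94200 zł > 31950 zł, so the tentative minimum tax is the binding amount.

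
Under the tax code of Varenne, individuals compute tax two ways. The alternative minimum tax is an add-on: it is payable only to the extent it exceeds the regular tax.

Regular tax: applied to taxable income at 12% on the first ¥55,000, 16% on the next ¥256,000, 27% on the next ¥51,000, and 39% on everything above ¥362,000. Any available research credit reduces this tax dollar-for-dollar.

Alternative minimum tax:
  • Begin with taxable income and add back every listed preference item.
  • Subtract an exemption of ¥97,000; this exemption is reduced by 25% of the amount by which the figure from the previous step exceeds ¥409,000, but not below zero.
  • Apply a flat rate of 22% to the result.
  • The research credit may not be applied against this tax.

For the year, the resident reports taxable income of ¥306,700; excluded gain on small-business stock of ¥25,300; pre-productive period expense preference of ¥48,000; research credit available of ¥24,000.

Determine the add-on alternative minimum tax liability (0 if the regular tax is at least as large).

¥39,388

Alternative minimum tax:
  Adjusted income: ¥306,700 + ¥25,300 + ¥48,000 = ¥380,000
  Exemption: ¥380,000 ≤ ¥409,000, so full ¥97,000 applies
  Base: ¥380,000 − ¥97,000 = ¥283,000
  ¥283,000 × 22% = ¥62,260

Regular tax:
  ¥55,000 × 12% = ¥6,600
  ¥251,700 × 16% = ¥40,272
  → ¥46,872
  Less research credit ¥24,000 → ¥22,872

Excess of alternative minimum tax over regular tax: ¥62,260 − ¥22,872 = ¥39,388.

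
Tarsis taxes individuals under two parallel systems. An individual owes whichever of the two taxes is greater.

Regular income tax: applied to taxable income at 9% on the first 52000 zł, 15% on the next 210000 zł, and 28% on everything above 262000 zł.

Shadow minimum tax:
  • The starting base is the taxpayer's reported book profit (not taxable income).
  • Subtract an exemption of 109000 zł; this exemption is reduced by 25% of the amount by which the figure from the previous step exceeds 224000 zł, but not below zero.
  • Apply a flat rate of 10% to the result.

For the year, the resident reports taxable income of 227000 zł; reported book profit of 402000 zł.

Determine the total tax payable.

33750 zł

Shadow minimum tax:
  Base (reported book profit): 402000 zł
  Exemption: 109000 zł − 25% × (402000 zł − 224000 zł) = 109000 zł − 44500 zł = 64500 zł
  Base: 402000 zł − 64500 zł = 337500 zł
  337500 zł × 10% = 33750 zł

Regular income tax:
  52000 zł × 9% = 4680 zł
  175000 zł × 15% = 26250 zł
  → 30930 zł

33750 zł > 30930 zł, so the shadow minimum tax is the binding amount.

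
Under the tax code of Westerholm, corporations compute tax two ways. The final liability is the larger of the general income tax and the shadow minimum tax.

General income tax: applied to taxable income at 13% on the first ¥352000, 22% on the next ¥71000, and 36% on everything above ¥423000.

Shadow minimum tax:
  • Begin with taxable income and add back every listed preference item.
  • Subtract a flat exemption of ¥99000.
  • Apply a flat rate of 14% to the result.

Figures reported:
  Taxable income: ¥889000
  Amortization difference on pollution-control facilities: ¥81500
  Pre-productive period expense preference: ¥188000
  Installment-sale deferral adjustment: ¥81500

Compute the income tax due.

¥229140

General income tax:
  ¥352000 × 13% = ¥45760
  ¥71000 × 22% = ¥15620
  ¥466000 × 36% = ¥167760
  → ¥229140

Shadow minimum tax:
  Adjusted income: ¥889000 + ¥81500 + ¥188000 + ¥81500 = ¥1240000
  Less exemption ¥99000 → base ¥1141000
  ¥1141000 × 14% = ¥159740

¥229140 > ¥159740, so the general income tax governs.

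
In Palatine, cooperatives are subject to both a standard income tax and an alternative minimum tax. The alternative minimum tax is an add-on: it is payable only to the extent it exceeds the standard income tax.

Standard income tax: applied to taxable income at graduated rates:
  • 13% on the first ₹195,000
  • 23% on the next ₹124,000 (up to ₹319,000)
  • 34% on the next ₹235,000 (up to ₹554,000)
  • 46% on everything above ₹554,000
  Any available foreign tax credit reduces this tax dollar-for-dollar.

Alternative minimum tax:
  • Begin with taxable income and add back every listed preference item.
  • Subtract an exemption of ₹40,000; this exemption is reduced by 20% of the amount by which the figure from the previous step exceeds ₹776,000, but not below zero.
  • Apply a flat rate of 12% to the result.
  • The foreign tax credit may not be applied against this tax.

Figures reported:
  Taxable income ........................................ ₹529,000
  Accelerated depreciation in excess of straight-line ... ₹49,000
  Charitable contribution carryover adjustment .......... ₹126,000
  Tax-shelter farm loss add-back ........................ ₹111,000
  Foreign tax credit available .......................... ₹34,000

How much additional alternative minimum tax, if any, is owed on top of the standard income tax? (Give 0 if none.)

₹2,666

Alternative minimum tax:
  Adjusted income: ₹529,000 + ₹49,000 + ₹126,000 + ₹111,000 = ₹815,000
  Exemption: ₹40,000 − 20% × (₹815,000 − ₹776,000) = ₹40,000 − ₹7,800 = ₹32,200
  Base: ₹815,000 − ₹32,200 = ₹782,800
  ₹782,800 × 12% = ₹93,936

Standard income tax:
  ₹195,000 × 13% = ₹25,350
  ₹124,000 × 23% = ₹28,520
  ₹210,000 × 34% = ₹71,400
  → ₹125,270
  Less foreign tax credit ₹34,000 → ₹91,270

Excess of alternative minimum tax over standard income tax: ₹93,936 − ₹91,270 = ₹2,666.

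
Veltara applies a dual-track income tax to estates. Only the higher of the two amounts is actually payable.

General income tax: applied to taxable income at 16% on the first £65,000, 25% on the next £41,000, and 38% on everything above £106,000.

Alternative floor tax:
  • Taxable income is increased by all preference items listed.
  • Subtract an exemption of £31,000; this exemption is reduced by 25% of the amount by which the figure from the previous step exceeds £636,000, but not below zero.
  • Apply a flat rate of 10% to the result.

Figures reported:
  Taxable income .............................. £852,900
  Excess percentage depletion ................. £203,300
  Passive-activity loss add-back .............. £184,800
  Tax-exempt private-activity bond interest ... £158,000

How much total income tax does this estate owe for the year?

General income tax:
  £65,000 × 16% = £10,400
  £41,000 × 25% = £10,250
  £746,900 × 38% = £283,822
  → £304,472

Alternative floor tax:
  Adjusted income: £852,900 + £203,300 + £184,800 + £158,000 = £1,399,000
  Exemption: 25% × (£1,399,000 − £636,000) = £190,750 ≥ £31,000, so the exemption is fully phased out
  Base: £1,399,000 − £0 = £1,399,000
  £1,399,000 × 10% = £139,900

£304,472 > £139,900, so the general income tax governs.

£304,472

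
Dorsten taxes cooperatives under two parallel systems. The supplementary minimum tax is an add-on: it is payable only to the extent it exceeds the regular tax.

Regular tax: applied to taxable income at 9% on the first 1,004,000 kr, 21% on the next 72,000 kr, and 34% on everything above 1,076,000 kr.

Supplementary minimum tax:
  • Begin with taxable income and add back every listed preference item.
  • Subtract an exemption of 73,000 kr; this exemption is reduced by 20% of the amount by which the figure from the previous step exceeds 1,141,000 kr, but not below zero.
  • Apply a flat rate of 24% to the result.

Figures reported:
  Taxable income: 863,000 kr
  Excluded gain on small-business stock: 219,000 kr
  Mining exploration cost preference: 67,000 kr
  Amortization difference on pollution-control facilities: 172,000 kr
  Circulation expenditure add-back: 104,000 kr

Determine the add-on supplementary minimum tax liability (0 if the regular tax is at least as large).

260,442 kr

Supplementary minimum tax:
  Adjusted income: 863,000 kr + 219,000 kr + 67,000 kr + 172,000 kr + 104,000 kr = 1,425,000 kr
  Exemption: 73,000 kr − 20% × (1,425,000 kr − 1,141,000 kr) = 73,000 kr − 56,800 kr = 16,200 kr
  Base: 1,425,000 kr − 16,200 kr = 1,408,800 kr
  1,408,800 kr × 24% = 338,112 kr

Regular tax:
  863,000 kr × 9% = 77,670 kr

Excess of supplementary minimum tax over regular tax: 338,112 kr − 77,670 kr = 260,442 kr.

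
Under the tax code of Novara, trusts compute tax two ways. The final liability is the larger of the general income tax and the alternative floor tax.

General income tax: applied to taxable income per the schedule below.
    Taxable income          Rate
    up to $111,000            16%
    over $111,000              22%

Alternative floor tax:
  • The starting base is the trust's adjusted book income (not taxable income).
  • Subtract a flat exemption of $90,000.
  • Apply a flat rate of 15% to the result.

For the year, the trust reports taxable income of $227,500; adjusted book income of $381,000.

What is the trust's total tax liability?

General income tax:
  $111,000 × 16% = $17,760
  $116,500 × 22% = $25,630
  → $43,390

Alternative floor tax:
  Base (adjusted book income): $381,000
  Less exemption $90,000 → base $291,000
  $291,000 × 15% = $43,650

$43,650 > $43,390, so the alternative floor tax is the binding amount.

$43,650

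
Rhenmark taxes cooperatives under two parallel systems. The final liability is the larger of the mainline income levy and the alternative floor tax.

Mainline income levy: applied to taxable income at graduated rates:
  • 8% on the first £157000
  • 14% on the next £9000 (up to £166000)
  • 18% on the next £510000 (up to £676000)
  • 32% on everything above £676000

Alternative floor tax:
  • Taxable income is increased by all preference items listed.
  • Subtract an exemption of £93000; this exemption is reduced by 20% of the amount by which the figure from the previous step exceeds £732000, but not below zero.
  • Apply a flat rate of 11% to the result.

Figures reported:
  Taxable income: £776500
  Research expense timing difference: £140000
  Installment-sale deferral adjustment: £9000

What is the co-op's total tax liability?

£137780

Alternative floor tax:
  Adjusted income: £776500 + £140000 + £9000 = £925500
  Exemption: £93000 − 20% × (£925500 − £732000) = £93000 − £38700 = £54300
  Base: £925500 − £54300 = £871200
  £871200 × 11% = £95832

Mainline income levy:
  £157000 × 8% = £12560
  £9000 × 14% = £1260
  £510000 × 18% = £91800
  £100500 × 32% = £32160
  → £137780

£137780 > £95832, so the mainline income levy governs.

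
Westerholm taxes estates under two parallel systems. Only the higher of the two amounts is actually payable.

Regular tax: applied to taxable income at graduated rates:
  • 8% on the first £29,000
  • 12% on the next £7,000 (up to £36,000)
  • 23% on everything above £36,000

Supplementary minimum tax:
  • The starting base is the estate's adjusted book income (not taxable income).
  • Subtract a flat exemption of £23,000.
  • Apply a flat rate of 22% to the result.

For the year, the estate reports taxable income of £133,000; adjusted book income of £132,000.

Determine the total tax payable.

£25,470

Regular tax:
  £29,000 × 8% = £2,320
  £7,000 × 12% = £840
  £97,000 × 23% = £22,310
  → £25,470

Supplementary minimum tax:
  Base (adjusted book income): £132,000
  Less exemption £23,000 → base £109,000
  £109,000 × 22% = £23,980

£25,470 > £23,980, so the regular tax governs.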